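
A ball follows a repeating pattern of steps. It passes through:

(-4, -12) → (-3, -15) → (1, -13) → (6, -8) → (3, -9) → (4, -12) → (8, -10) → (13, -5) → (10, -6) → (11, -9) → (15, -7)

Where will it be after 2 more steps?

The moves between consecutive positions are (+1, -3), (+4, +2), (+5, +5), (-3, -1), (+1, -3), (+4, +2), (+5, +5), (-3, -1), (+1, -3), (+4, +2); they repeat the 4-cycle [(+1, -3), (+4, +2), (+5, +5), (-3, -1)].
step 11: apply (+5, +5) → (20, -2)
step 12: apply (-3, -1) → (17, -3)

(17, -3)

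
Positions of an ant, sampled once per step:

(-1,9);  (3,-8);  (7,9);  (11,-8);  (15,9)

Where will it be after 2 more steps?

The first coordinate changes by +4 each step, so at step 6 it is -1 + 6·(4) = 23.
The second coordinate repeats the cycle [9, -8] with period 2; step 6 mod 2 = 0, giving 9.

(23,9)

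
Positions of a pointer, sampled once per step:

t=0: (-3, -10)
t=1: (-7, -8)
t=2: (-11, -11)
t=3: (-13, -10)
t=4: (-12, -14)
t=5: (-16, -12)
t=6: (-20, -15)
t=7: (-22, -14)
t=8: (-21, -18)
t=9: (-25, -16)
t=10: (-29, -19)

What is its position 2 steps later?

(-30, -22)

Differencing gives (-4, +2), (-4, -3), (-2, +1), (+1, -4), (-4, +2), (-4, -3), (-2, +1), (+1, -4), (-4, +2), (-4, -3). This is the pattern (-4, +2), (-4, -3), (-2, +1), (+1, -4) repeated.
step 11: apply (-2, +1) → (-31, -18)
step 12: apply (+1, -4) → (-30, -22)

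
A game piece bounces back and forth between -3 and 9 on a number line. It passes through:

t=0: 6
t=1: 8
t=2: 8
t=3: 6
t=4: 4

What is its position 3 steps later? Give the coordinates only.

The value reflects between -3 and 9, moving 2 per step.
  step 5: 4 → 2
  step 6: 2 → 0
  step 7: 0 → -2

-2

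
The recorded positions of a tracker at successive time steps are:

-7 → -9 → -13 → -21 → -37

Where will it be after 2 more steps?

-133

The jumps are -2, -4, -8, -16 — a geometric progression with ratio 2.
step 5: -37 − 32 → -69
step 6: -69 − 64 → -133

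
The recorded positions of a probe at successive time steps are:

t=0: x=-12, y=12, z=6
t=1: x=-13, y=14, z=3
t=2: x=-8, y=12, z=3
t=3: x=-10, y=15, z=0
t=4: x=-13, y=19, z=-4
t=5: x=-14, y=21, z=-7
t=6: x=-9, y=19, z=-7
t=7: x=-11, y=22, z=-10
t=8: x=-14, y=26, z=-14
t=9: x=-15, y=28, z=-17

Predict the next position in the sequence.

x=-10, y=26, z=-17

The moves between consecutive positions are (-1, +2, -3), (+5, -2, +0), (-2, +3, -3), (-3, +4, -4), (-1, +2, -3), (+5, -2, +0), (-2, +3, -3), (-3, +4, -4), (-1, +2, -3); they repeat the 4-cycle [(-1, +2, -3), (+5, -2, +0), (-2, +3, -3), (-3, +4, -4)].
step 10: apply (+5, -2, +0) → x=-10, y=26, z=-17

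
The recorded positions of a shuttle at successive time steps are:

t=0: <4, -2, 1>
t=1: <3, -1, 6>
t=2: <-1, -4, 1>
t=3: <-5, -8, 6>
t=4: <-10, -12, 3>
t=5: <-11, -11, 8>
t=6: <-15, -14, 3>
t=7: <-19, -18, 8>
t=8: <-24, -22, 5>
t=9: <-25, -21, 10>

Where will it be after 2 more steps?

<-33, -28, 10>

Step-to-step displacements: <-1, +1, +5>, <-4, -3, -5>, <-4, -4, +5>, <-5, -4, -3>, <-1, +1, +5>, <-4, -3, -5>, <-4, -4, +5>, <-5, -4, -3>, <-1, +1, +5> — a repeating cycle of length 4.
step 10: apply <-4, -3, -5> → <-29, -24, 5>
step 11: apply <-4, -4, +5> → <-33, -28, 10>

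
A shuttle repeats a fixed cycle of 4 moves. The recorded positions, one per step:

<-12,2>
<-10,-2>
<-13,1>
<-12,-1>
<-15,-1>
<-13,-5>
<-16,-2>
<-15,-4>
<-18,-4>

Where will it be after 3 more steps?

<-18,-7>

The moves between consecutive positions are <+2,-4>, <-3,+3>, <+1,-2>, <-3,+0>, <+2,-4>, <-3,+3>, <+1,-2>, <-3,+0>; they repeat the 4-cycle [<+2,-4>, <-3,+3>, <+1,-2>, <-3,+0>].
step 9: apply <+2,-4> → <-16,-8>
step 10: apply <-3,+3> → <-19,-5>
step 11: apply <+1,-2> → <-18,-7>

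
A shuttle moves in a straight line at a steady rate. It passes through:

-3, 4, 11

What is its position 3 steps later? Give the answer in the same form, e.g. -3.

Each step adds +7 to the position.
step 3: 11 + 7 → 18
step 4: 18 + 7 → 25
step 5: 25 + 7 → 32

32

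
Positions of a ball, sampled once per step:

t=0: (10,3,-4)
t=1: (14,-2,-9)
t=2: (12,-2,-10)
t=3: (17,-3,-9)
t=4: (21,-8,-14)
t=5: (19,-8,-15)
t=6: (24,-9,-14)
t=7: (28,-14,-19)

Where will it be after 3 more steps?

(35,-20,-24)

The moves between consecutive positions are (+4,-5,-5), (-2,+0,-1), (+5,-1,+1), (+4,-5,-5), (-2,+0,-1), (+5,-1,+1), (+4,-5,-5); they repeat the 3-cycle [(+4,-5,-5), (-2,+0,-1), (+5,-1,+1)].
step 8: apply (-2,+0,-1) → (26,-14,-20)
step 9: apply (+5,-1,+1) → (31,-15,-19)
step 10: apply (+4,-5,-5) → (35,-20,-24)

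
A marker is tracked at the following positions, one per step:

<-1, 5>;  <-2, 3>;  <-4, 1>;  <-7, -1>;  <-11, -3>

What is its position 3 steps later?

<-29, -9>

Taking differences between consecutive positions: <-1, -2>, <-2, -2>, <-3, -2>, <-4, -2>. These grow by <-1, +0> each step.
step 5: <-11, -3> + <-5, -2> → <-16, -5>
step 6: <-16, -5> + <-6, -2> → <-22, -7>
step 7: <-22, -7> + <-7, -2> → <-29, -9>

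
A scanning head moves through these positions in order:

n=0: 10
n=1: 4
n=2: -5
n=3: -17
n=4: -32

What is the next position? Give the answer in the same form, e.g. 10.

First differences are -6, -9, -12, -15; their common second difference is -3 (constant acceleration).
step 5: -32 − 18 → -50

-50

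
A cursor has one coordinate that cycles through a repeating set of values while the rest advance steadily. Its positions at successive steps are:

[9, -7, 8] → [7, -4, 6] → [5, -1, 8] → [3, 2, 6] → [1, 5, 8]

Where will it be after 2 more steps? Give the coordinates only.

[-3, 11, 8]

The first coordinate changes by -2 each step, so at step 6 it is 9 + 6·(-2) = -3.
The second coordinate changes by +3 each step, so at step 6 it is -7 + 6·(3) = 11.
The third coordinate repeats the cycle [8, 6] with period 2; step 6 mod 2 = 0, giving 8.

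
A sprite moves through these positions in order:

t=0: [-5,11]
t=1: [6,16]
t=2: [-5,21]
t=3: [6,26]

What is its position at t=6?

[-5,41]

First: cycles through -5, 6 every 2 steps. Step 6 lands at position 0 of the cycle → -5.
Second: linear, +5 per step → 41 at step 6.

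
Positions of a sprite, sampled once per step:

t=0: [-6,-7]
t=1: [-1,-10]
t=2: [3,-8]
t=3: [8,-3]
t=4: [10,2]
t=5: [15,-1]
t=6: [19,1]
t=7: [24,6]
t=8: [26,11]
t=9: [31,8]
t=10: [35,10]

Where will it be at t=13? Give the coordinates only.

[47,17]

Differencing gives [+5,-3], [+4,+2], [+5,+5], [+2,+5], [+5,-3], [+4,+2], [+5,+5], [+2,+5], [+5,-3], [+4,+2]. This is the pattern [+5,-3], [+4,+2], [+5,+5], [+2,+5] repeated.
step 11: apply [+5,+5] → [40,15]
step 12: apply [+2,+5] → [42,20]
step 13: apply [+5,-3] → [47,17]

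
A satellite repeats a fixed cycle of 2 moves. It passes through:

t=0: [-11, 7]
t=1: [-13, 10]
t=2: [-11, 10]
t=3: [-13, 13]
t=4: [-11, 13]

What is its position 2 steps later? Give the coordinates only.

[-11, 16]

Differencing gives [-2, +3], [+2, +0], [-2, +3], [+2, +0]. This is the pattern [-2, +3], [+2, +0] repeated.
step 5: apply [-2, +3] → [-13, 16]
step 6: apply [+2, +0] → [-11, 16]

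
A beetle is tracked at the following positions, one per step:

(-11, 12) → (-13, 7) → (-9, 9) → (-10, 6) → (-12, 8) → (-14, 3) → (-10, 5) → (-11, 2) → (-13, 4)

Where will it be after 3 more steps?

(-12, -2)

The moves between consecutive positions are (-2, -5), (+4, +2), (-1, -3), (-2, +2), (-2, -5), (+4, +2), (-1, -3), (-2, +2); they repeat the 4-cycle [(-2, -5), (+4, +2), (-1, -3), (-2, +2)].
step 9: apply (-2, -5) → (-15, -1)
step 10: apply (+4, +2) → (-11, 1)
step 11: apply (-1, -3) → (-12, -2)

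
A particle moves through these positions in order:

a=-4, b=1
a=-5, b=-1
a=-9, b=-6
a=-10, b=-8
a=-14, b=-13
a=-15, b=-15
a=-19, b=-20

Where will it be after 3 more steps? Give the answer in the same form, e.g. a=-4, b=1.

a=-25, b=-29

Differencing gives (-1, -2), (-4, -5), (-1, -2), (-4, -5), (-1, -2), (-4, -5). This is the pattern (-1, -2), (-4, -5) repeated.
step 7: apply (-1, -2) → a=-20, b=-22
step 8: apply (-4, -5) → a=-24, b=-27
step 9: apply (-1, -2) → a=-25, b=-29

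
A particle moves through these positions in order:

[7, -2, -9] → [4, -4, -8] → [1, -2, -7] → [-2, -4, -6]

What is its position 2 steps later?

First: linear, -3 per step → -8 at step 5.
Second: cycles through -2, -4 every 2 steps. Step 5 lands at position 1 of the cycle → -4.
Third: linear, +1 per step → -4 at step 5.

[-8, -4, -4]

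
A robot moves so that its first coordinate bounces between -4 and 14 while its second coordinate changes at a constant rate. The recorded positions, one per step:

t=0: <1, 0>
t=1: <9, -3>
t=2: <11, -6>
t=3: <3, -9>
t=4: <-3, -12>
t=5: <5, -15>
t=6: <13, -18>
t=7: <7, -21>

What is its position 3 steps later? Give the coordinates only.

The first coordinate travels 8 per step and bounces off the walls at -4 and 14.
  step 8: 7 → -1
  step 9: -1 → 1
  step 10: 1 → 9
The second coordinate changes by -3 each step: at step 10 it is -30.

<9, -30>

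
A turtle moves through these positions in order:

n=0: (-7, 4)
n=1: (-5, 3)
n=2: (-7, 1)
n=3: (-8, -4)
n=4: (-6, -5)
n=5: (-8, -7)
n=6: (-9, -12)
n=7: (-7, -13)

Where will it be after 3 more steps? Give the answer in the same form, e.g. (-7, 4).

(-8, -21)

Differencing gives (+2, -1), (-2, -2), (-1, -5), (+2, -1), (-2, -2), (-1, -5), (+2, -1). This is the pattern (+2, -1), (-2, -2), (-1, -5) repeated.
step 8: apply (-2, -2) → (-9, -15)
step 9: apply (-1, -5) → (-10, -20)
step 10: apply (+2, -1) → (-8, -21)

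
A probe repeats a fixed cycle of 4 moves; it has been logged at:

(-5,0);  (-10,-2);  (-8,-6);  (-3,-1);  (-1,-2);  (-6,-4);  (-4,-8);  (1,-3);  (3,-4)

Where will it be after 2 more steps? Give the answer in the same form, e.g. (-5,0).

(0,-10)

Step-to-step displacements: (-5,-2), (+2,-4), (+5,+5), (+2,-1), (-5,-2), (+2,-4), (+5,+5), (+2,-1) — a repeating cycle of length 4.
step 9: apply (-5,-2) → (-2,-6)
step 10: apply (+2,-4) → (0,-10)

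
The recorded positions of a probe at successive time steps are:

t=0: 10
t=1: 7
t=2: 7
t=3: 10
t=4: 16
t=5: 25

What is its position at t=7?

First differences are -3, +0, +3, +6, +9; their common second difference is +3 (constant acceleration).
step 6: 25 + 12 → 37
step 7: 37 + 15 → 52

52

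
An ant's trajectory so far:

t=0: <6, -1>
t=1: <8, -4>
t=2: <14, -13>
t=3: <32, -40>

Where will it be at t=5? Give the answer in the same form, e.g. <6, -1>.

Step-to-step displacements: <+2, -3>, <+6, -9>, <+18, -27>; each is 3× the previous.
step 4: <32, -40> + <+54, -81> → <86, -121>
step 5: <86, -121> + <+162, -243> → <248, -364>

<248, -364>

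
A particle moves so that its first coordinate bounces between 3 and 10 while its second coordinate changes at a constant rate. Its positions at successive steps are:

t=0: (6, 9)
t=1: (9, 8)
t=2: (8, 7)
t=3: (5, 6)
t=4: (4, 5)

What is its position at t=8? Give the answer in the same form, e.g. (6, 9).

The first coordinate travels 3 per step and bounces off the walls at 3 and 10.
  step 5: 4 → 7
  step 6: 7 → 10
  step 7: 10 → 7
  step 8: 7 → 4
The second coordinate changes by -1 each step: at step 8 it is 1.

(4, 1)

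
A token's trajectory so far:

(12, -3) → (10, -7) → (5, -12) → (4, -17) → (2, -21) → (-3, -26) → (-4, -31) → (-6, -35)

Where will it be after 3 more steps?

(-14, -49)

Differencing gives (-2, -4), (-5, -5), (-1, -5), (-2, -4), (-5, -5), (-1, -5), (-2, -4). This is the pattern (-2, -4), (-5, -5), (-1, -5) repeated.
step 8: apply (-5, -5) → (-11, -40)
step 9: apply (-1, -5) → (-12, -45)
step 10: apply (-2, -4) → (-14, -49)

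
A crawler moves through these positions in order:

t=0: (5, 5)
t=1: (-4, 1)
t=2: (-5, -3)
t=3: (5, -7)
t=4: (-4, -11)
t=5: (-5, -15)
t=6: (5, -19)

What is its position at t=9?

First: cycles through 5, -4, -5 every 3 steps. Step 9 lands at position 0 of the cycle → 5.
Second: linear, -4 per step → -31 at step 9.

(5, -31)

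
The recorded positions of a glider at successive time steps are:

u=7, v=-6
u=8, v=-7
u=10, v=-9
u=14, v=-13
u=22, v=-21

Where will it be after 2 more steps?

Consecutive displacements (+1, -1), (+2, -2), (+4, -4), (+8, -8) scale by a factor of 2 each step.
step 5: u=22, v=-21 + (+16, -16) → u=38, v=-37
step 6: u=38, v=-37 + (+32, -32) → u=70, v=-69

u=70, v=-69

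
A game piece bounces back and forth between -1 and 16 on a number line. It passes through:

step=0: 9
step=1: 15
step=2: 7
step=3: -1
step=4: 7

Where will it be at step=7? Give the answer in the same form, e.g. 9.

The value travels 8 per step and bounces off the walls at -1 and 16.
  step 5: 7 → 15
  step 6: 15 → 9
  step 7: 9 → 1

1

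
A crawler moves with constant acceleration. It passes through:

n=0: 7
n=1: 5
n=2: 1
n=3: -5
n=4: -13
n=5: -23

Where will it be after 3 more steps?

Taking differences between consecutive positions: -2, -4, -6, -8, -10. These grow by -2 each step.
step 6: -23 − 12 → -35
step 7: -35 − 14 → -49
step 8: -49 − 16 → -65

-65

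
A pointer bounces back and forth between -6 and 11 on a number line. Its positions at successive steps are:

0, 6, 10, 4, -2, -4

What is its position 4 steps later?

The value travels 6 per step and bounces off the walls at -6 and 11.
  step 6: -4 → 2
  step 7: 2 → 8
  step 8: 8 → 8
  step 9: 8 → 2

2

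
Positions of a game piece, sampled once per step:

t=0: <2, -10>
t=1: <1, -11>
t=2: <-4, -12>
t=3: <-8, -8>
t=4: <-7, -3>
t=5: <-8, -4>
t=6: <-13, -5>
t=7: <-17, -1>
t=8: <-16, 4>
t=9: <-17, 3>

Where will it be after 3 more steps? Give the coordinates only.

<-25, 11>

Step-to-step displacements: <-1, -1>, <-5, -1>, <-4, +4>, <+1, +5>, <-1, -1>, <-5, -1>, <-4, +4>, <+1, +5>, <-1, -1> — a repeating cycle of length 4.
step 10: apply <-5, -1> → <-22, 2>
step 11: apply <-4, +4> → <-26, 6>
step 12: apply <+1, +5> → <-25, 11>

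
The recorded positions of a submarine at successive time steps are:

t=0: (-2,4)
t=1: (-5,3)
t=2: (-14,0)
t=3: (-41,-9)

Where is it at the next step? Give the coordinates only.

(-122,-36)

Consecutive displacements (-3,-1), (-9,-3), (-27,-9) scale by a factor of 3 each step.
step 4: (-41,-9) + (-81,-27) → (-122,-36)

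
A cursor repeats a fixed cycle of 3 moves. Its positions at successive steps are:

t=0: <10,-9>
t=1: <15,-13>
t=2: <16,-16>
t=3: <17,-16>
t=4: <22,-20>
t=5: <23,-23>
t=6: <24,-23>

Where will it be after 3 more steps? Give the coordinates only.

<31,-30>

The moves between consecutive positions are <+5,-4>, <+1,-3>, <+1,+0>, <+5,-4>, <+1,-3>, <+1,+0>; they repeat the 3-cycle [<+5,-4>, <+1,-3>, <+1,+0>].
step 7: apply <+5,-4> → <29,-27>
step 8: apply <+1,-3> → <30,-30>
step 9: apply <+1,+0> → <31,-30>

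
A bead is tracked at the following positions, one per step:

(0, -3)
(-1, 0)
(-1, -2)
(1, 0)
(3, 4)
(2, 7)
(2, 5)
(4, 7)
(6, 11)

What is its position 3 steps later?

(7, 14)

Step-to-step displacements: (-1, +3), (+0, -2), (+2, +2), (+2, +4), (-1, +3), (+0, -2), (+2, +2), (+2, +4) — a repeating cycle of length 4.
step 9: apply (-1, +3) → (5, 14)
step 10: apply (+0, -2) → (5, 12)
step 11: apply (+2, +2) → (7, 14)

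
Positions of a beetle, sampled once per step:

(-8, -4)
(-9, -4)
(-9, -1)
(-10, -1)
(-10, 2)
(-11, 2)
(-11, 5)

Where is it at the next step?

Differencing gives (-1, +0), (+0, +3), (-1, +0), (+0, +3), (-1, +0), (+0, +3). This is the pattern (-1, +0), (+0, +3) repeated.
step 7: apply (-1, +0) → (-12, 5)

(-12, 5)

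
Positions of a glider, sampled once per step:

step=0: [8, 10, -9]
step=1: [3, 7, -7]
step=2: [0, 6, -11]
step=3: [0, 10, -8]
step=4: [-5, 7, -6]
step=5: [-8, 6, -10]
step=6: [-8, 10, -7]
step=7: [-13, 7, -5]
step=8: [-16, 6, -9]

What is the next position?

[-16, 10, -6]

The moves between consecutive positions are [-5, -3, +2], [-3, -1, -4], [+0, +4, +3], [-5, -3, +2], [-3, -1, -4], [+0, +4, +3], [-5, -3, +2], [-3, -1, -4]; they repeat the 3-cycle [[-5, -3, +2], [-3, -1, -4], [+0, +4, +3]].
step 9: apply [+0, +4, +3] → [-16, 10, -6]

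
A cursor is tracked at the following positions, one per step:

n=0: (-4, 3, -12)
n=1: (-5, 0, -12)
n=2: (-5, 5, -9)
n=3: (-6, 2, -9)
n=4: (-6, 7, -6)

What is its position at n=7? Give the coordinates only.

(-8, 6, -3)

Step-to-step displacements: (-1, -3, +0), (+0, +5, +3), (-1, -3, +0), (+0, +5, +3) — a repeating cycle of length 2.
step 5: apply (-1, -3, +0) → (-7, 4, -6)
step 6: apply (+0, +5, +3) → (-7, 9, -3)
step 7: apply (-1, -3, +0) → (-8, 6, -3)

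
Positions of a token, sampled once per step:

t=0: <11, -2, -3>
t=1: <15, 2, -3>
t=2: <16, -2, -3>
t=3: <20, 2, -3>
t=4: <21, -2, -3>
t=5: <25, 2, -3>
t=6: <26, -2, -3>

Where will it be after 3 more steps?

The moves between consecutive positions are <+4, +4, +0>, <+1, -4, +0>, <+4, +4, +0>, <+1, -4, +0>, <+4, +4, +0>, <+1, -4, +0>; they repeat the 2-cycle [<+4, +4, +0>, <+1, -4, +0>].
step 7: apply <+4, +4, +0> → <30, 2, -3>
step 8: apply <+1, -4, +0> → <31, -2, -3>
step 9: apply <+4, +4, +0> → <35, 2, -3>

<35, 2, -3>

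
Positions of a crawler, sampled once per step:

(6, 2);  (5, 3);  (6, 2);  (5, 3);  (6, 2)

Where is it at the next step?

(5, 3)

Consecutive displacements (-1, +1), (+1, -1), (-1, +1), (+1, -1) scale by a factor of -1 each step.
step 5: (6, 2) + (-1, +1) → (5, 3)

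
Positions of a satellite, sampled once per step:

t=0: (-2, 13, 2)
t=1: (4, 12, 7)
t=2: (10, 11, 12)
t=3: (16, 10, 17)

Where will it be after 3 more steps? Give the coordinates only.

(34, 7, 32)

The position changes by (+6, -1, +5) every step.
step 4: (16, 10, 17) + (+6, -1, +5) → (22, 9, 22)
step 5: (22, 9, 22) + (+6, -1, +5) → (28, 8, 27)
step 6: (28, 8, 27) + (+6, -1, +5) → (34, 7, 32)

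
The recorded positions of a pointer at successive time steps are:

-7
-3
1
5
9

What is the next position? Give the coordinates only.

Constant displacement of +4 per step.
step 5: 9 + 4 → 13

13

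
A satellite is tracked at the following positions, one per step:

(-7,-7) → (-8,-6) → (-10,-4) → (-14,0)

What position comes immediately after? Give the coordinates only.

(-22,8)

Consecutive displacements (-1,+1), (-2,+2), (-4,+4) scale by a factor of 2 each step.
step 4: (-14,0) + (-8,+8) → (-22,8)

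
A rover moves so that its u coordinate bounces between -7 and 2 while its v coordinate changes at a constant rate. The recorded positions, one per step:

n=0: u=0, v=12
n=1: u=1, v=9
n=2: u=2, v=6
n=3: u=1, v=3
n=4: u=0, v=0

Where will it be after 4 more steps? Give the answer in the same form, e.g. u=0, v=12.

The u coordinate reflects between -7 and 2, moving 1 per step.
  step 5: 0 → -1
  step 6: -1 → -2
  step 7: -2 → -3
  step 8: -3 → -4
The v coordinate changes by -3 each step: at step 8 it is -12.

u=-4, v=-12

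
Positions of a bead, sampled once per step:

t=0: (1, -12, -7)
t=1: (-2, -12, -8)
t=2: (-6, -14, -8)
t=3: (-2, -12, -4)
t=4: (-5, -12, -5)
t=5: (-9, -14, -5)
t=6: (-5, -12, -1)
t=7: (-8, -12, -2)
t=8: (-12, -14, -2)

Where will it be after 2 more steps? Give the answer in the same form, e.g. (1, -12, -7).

The moves between consecutive positions are (-3, +0, -1), (-4, -2, +0), (+4, +2, +4), (-3, +0, -1), (-4, -2, +0), (+4, +2, +4), (-3, +0, -1), (-4, -2, +0); they repeat the 3-cycle [(-3, +0, -1), (-4, -2, +0), (+4, +2, +4)].
step 9: apply (+4, +2, +4) → (-8, -12, 2)
step 10: apply (-3, +0, -1) → (-11, -12, 1)

(-11, -12, 1)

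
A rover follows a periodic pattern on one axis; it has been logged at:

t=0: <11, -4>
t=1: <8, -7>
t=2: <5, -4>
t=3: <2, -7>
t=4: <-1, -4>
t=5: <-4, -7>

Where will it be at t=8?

The first coordinate changes by -3 each step, so at step 8 it is 11 + 8·(-3) = -13.
The second coordinate repeats the cycle [-4, -7] with period 2; step 8 mod 2 = 0, giving -4.

<-13, -4>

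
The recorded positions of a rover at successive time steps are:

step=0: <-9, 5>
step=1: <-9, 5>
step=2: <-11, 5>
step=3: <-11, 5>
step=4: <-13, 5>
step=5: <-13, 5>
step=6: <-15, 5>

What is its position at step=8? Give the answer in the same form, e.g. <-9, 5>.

The moves between consecutive positions are <+0, +0>, <-2, +0>, <+0, +0>, <-2, +0>, <+0, +0>, <-2, +0>; they repeat the 2-cycle [<+0, +0>, <-2, +0>].
step 7: apply <+0, +0> → <-15, 5>
step 8: apply <-2, +0> → <-17, 5>

<-17, 5>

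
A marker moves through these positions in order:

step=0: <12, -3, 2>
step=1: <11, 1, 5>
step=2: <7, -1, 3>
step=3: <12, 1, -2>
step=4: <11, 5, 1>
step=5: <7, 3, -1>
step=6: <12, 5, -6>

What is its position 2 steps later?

The moves between consecutive positions are <-1, +4, +3>, <-4, -2, -2>, <+5, +2, -5>, <-1, +4, +3>, <-4, -2, -2>, <+5, +2, -5>; they repeat the 3-cycle [<-1, +4, +3>, <-4, -2, -2>, <+5, +2, -5>].
step 7: apply <-1, +4, +3> → <11, 9, -3>
step 8: apply <-4, -2, -2> → <7, 7, -5>

<7, 7, -5>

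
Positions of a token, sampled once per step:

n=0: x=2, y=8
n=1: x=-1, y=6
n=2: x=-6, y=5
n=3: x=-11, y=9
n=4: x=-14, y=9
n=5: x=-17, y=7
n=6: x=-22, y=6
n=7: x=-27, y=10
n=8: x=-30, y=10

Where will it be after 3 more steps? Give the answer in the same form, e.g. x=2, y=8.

x=-43, y=11

The moves between consecutive positions are (-3,-2), (-5,-1), (-5,+4), (-3,+0), (-3,-2), (-5,-1), (-5,+4), (-3,+0); they repeat the 4-cycle [(-3,-2), (-5,-1), (-5,+4), (-3,+0)].
step 9: apply (-3,-2) → x=-33, y=8
step 10: apply (-5,-1) → x=-38, y=7
step 11: apply (-5,+4) → x=-43, y=11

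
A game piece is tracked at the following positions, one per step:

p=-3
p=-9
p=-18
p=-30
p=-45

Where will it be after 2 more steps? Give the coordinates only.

p=-84

Successive displacements: -6, -9, -12, -15 — each changes by -3.
step 5: -45 − 18 → p=-63
step 6: -63 − 21 → p=-84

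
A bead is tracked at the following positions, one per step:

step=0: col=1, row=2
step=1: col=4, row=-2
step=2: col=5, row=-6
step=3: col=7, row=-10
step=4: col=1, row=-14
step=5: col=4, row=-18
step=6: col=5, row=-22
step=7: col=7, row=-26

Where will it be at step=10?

Col: cycles through 1, 4, 5, 7 every 4 steps. Step 10 lands at position 2 of the cycle → 5.
Row: linear, -4 per step → -38 at step 10.

col=5, row=-38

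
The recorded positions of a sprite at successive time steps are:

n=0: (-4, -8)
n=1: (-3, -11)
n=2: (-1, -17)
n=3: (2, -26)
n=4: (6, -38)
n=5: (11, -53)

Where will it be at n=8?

(32, -116)

First differences are (+1, -3), (+2, -6), (+3, -9), (+4, -12), (+5, -15); their common second difference is (+1, -3) (constant acceleration).
step 6: (11, -53) + (+6, -18) → (17, -71)
step 7: (17, -71) + (+7, -21) → (24, -92)
step 8: (24, -92) + (+8, -24) → (32, -116)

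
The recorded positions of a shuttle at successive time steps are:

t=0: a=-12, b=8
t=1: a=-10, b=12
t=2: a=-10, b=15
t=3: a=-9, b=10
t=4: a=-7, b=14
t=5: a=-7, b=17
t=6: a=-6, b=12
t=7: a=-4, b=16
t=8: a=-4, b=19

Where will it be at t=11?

The moves between consecutive positions are (+2,+4), (+0,+3), (+1,-5), (+2,+4), (+0,+3), (+1,-5), (+2,+4), (+0,+3); they repeat the 3-cycle [(+2,+4), (+0,+3), (+1,-5)].
step 9: apply (+1,-5) → a=-3, b=14
step 10: apply (+2,+4) → a=-1, b=18
step 11: apply (+0,+3) → a=-1, b=21

a=-1, b=21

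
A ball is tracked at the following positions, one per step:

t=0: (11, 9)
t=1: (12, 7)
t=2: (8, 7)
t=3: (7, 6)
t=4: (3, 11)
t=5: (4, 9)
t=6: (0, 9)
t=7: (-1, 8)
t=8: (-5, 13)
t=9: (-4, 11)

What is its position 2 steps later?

(-9, 10)

Step-to-step displacements: (+1, -2), (-4, +0), (-1, -1), (-4, +5), (+1, -2), (-4, +0), (-1, -1), (-4, +5), (+1, -2) — a repeating cycle of length 4.
step 10: apply (-4, +0) → (-8, 11)
step 11: apply (-1, -1) → (-9, 10)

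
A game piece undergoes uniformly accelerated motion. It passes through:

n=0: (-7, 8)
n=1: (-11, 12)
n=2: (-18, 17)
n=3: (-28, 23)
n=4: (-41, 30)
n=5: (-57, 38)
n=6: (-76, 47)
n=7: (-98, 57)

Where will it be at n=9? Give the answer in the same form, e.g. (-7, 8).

Successive displacements: (-4, +4), (-7, +5), (-10, +6), (-13, +7), (-16, +8), (-19, +9), (-22, +10) — each changes by (-3, +1).
step 8: (-98, 57) + (-25, +11) → (-123, 68)
step 9: (-123, 68) + (-28, +12) → (-151, 80)

(-151, 80)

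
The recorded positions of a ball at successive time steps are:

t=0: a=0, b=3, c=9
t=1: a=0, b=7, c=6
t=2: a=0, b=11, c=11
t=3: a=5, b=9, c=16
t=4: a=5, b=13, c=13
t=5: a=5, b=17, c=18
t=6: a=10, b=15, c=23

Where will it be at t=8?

Differencing gives (+0,+4,-3), (+0,+4,+5), (+5,-2,+5), (+0,+4,-3), (+0,+4,+5), (+5,-2,+5). This is the pattern (+0,+4,-3), (+0,+4,+5), (+5,-2,+5) repeated.
step 7: apply (+0,+4,-3) → a=10, b=19, c=20
step 8: apply (+0,+4,+5) → a=10, b=23, c=25

a=10, b=23, c=25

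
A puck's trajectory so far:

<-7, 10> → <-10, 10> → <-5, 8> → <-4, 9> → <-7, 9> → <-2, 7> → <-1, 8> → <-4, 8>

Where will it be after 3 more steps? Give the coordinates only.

<-1, 7>

The moves between consecutive positions are <-3, +0>, <+5, -2>, <+1, +1>, <-3, +0>, <+5, -2>, <+1, +1>, <-3, +0>; they repeat the 3-cycle [<-3, +0>, <+5, -2>, <+1, +1>].
step 8: apply <+5, -2> → <1, 6>
step 9: apply <+1, +1> → <2, 7>
step 10: apply <-3, +0> → <-1, 7>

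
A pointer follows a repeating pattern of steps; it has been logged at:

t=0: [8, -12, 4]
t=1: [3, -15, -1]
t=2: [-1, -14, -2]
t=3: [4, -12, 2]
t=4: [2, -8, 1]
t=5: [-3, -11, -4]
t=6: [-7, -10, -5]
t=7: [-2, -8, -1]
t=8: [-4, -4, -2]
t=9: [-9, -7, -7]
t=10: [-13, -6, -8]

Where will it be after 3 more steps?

[-15, -3, -10]

Step-to-step displacements: [-5, -3, -5], [-4, +1, -1], [+5, +2, +4], [-2, +4, -1], [-5, -3, -5], [-4, +1, -1], [+5, +2, +4], [-2, +4, -1], [-5, -3, -5], [-4, +1, -1] — a repeating cycle of length 4.
step 11: apply [+5, +2, +4] → [-8, -4, -4]
step 12: apply [-2, +4, -1] → [-10, 0, -5]
step 13: apply [-5, -3, -5] → [-15, -3, -10]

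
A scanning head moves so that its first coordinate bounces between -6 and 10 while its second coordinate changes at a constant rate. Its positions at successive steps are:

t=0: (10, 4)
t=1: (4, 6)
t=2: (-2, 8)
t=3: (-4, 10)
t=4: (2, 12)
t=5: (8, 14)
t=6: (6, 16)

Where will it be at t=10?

The first coordinate travels 6 per step and bounces off the walls at -6 and 10.
  step 7: 6 → 0
  step 8: 0 → -6
  step 9: -6 → 0
  step 10: 0 → 6
The second coordinate changes by +2 each step: at step 10 it is 24.

(6, 24)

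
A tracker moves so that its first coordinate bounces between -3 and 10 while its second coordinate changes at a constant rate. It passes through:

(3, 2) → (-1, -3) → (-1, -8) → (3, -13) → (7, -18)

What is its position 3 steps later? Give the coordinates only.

The first coordinate reflects between -3 and 10, moving 4 per step.
  step 5: 7 → 9
  step 6: 9 → 5
  step 7: 5 → 1
The second coordinate changes by -5 each step: at step 7 it is -33.

(1, -33)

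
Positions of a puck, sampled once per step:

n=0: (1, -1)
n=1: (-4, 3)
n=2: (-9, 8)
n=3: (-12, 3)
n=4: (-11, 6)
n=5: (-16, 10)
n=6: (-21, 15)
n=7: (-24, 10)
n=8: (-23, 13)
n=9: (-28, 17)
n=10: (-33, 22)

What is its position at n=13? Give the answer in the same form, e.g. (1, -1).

(-40, 24)

Step-to-step displacements: (-5, +4), (-5, +5), (-3, -5), (+1, +3), (-5, +4), (-5, +5), (-3, -5), (+1, +3), (-5, +4), (-5, +5) — a repeating cycle of length 4.
step 11: apply (-3, -5) → (-36, 17)
step 12: apply (+1, +3) → (-35, 20)
step 13: apply (-5, +4) → (-40, 24)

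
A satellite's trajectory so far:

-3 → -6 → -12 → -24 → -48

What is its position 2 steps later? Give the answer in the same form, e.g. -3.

-192

Consecutive displacements -3, -6, -12, -24 scale by a factor of 2 each step.
step 5: -48 − 48 → -96
step 6: -96 − 96 → -192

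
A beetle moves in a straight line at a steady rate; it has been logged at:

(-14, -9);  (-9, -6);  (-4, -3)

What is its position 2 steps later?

The position changes by (+5, +3) every step.
step 3: (-4, -3) + (+5, +3) → (1, 0)
step 4: (1, 0) + (+5, +3) → (6, 3)

(6, 3)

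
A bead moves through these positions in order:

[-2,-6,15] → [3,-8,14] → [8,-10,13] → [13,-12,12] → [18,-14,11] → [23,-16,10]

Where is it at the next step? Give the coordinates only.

Constant displacement of [+5,-2,-1] per step.
step 6: [23,-16,10] + [+5,-2,-1] → [28,-18,9]

[28,-18,9]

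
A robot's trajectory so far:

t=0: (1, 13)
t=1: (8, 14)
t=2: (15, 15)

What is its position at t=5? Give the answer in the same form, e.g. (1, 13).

Constant displacement of (+7, +1) per step.
step 3: (15, 15) + (+7, +1) → (22, 16)
step 4: (22, 16) + (+7, +1) → (29, 17)
step 5: (29, 17) + (+7, +1) → (36, 18)

(36, 18)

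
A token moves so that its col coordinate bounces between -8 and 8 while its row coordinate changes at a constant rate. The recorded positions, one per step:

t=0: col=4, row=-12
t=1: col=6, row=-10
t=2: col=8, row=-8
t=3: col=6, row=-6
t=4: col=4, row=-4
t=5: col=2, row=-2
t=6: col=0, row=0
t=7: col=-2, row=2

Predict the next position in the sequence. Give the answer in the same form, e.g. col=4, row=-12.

col=-4, row=4

The col coordinate travels 2 per step and bounces off the walls at -8 and 8.
  step 8: -2 → -4
The row coordinate changes by +2 each step: at step 8 it is 4.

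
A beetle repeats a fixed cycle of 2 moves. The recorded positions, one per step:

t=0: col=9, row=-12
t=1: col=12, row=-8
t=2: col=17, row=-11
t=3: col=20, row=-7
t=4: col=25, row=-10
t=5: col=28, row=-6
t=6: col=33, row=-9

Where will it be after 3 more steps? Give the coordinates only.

The moves between consecutive positions are (+3,+4), (+5,-3), (+3,+4), (+5,-3), (+3,+4), (+5,-3); they repeat the 2-cycle [(+3,+4), (+5,-3)].
step 7: apply (+3,+4) → col=36, row=-5
step 8: apply (+5,-3) → col=41, row=-8
step 9: apply (+3,+4) → col=44, row=-4

col=44, row=-4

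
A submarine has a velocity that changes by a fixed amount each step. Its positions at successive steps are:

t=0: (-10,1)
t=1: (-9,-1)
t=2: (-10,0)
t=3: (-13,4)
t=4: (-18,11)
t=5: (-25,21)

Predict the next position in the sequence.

(-34,34)

Successive displacements: (+1,-2), (-1,+1), (-3,+4), (-5,+7), (-7,+10) — each changes by (-2,+3).
step 6: (-25,21) + (-9,+13) → (-34,34)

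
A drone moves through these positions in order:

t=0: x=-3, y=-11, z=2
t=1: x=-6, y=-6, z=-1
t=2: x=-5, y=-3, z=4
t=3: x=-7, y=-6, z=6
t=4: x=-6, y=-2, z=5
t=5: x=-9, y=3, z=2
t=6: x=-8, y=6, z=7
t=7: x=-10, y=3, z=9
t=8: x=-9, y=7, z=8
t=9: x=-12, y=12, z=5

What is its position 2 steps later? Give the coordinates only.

Differencing gives (-3, +5, -3), (+1, +3, +5), (-2, -3, +2), (+1, +4, -1), (-3, +5, -3), (+1, +3, +5), (-2, -3, +2), (+1, +4, -1), (-3, +5, -3). This is the pattern (-3, +5, -3), (+1, +3, +5), (-2, -3, +2), (+1, +4, -1) repeated.
step 10: apply (+1, +3, +5) → x=-11, y=15, z=10
step 11: apply (-2, -3, +2) → x=-13, y=12, z=12

x=-13, y=12, z=12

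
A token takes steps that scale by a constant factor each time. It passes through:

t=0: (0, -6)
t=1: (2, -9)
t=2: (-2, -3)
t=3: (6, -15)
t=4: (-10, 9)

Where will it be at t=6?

(-42, 57)

Step-to-step displacements: (+2, -3), (-4, +6), (+8, -12), (-16, +24); each is -2× the previous.
step 5: (-10, 9) + (+32, -48) → (22, -39)
step 6: (22, -39) + (-64, +96) → (-42, 57)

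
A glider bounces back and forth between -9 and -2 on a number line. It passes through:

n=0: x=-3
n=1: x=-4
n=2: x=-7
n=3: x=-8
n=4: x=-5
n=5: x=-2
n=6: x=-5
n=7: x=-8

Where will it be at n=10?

x=-3

The value travels 3 per step and bounces off the walls at -9 and -2.
  step 8: -8 → -7
  step 9: -7 → -4
  step 10: -4 → -3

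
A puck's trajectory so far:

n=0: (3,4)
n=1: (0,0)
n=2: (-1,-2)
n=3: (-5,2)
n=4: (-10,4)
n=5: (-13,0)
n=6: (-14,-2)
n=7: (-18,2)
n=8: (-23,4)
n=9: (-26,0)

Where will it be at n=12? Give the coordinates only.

Differencing gives (-3,-4), (-1,-2), (-4,+4), (-5,+2), (-3,-4), (-1,-2), (-4,+4), (-5,+2), (-3,-4). This is the pattern (-3,-4), (-1,-2), (-4,+4), (-5,+2) repeated.
step 10: apply (-1,-2) → (-27,-2)
step 11: apply (-4,+4) → (-31,2)
step 12: apply (-5,+2) → (-36,4)

(-36,4)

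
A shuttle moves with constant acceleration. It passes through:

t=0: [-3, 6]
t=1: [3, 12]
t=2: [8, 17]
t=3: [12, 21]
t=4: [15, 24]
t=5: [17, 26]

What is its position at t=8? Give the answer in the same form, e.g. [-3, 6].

[17, 26]

First differences are [+6, +6], [+5, +5], [+4, +4], [+3, +3], [+2, +2]; their common second difference is [-1, -1] (constant acceleration).
step 6: [17, 26] + [+1, +1] → [18, 27]
step 7: [18, 27] + [+0, +0] → [18, 27]
step 8: [18, 27] + [-1, -1] → [17, 26]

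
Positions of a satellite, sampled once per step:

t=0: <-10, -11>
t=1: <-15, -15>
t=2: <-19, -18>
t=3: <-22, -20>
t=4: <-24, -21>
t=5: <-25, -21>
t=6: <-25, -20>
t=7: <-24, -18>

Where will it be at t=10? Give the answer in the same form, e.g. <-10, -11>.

<-15, -6>

First differences are <-5, -4>, <-4, -3>, <-3, -2>, <-2, -1>, <-1, +0>, <+0, +1>, <+1, +2>; their common second difference is <+1, +1> (constant acceleration).
step 8: <-24, -18> + <+2, +3> → <-22, -15>
step 9: <-22, -15> + <+3, +4> → <-19, -11>
step 10: <-19, -11> + <+4, +5> → <-15, -6>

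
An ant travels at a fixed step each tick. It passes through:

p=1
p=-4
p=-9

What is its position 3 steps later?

p=-24

Constant displacement of -5 per step.
step 3: -9 − 5 → p=-14
step 4: -14 − 5 → p=-19
step 5: -19 − 5 → p=-24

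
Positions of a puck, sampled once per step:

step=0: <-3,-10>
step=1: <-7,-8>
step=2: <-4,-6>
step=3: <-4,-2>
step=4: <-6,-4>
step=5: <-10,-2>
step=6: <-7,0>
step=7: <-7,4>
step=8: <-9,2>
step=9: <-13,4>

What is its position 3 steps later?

The moves between consecutive positions are <-4,+2>, <+3,+2>, <+0,+4>, <-2,-2>, <-4,+2>, <+3,+2>, <+0,+4>, <-2,-2>, <-4,+2>; they repeat the 4-cycle [<-4,+2>, <+3,+2>, <+0,+4>, <-2,-2>].
step 10: apply <+3,+2> → <-10,6>
step 11: apply <+0,+4> → <-10,10>
step 12: apply <-2,-2> → <-12,8>

<-12,8>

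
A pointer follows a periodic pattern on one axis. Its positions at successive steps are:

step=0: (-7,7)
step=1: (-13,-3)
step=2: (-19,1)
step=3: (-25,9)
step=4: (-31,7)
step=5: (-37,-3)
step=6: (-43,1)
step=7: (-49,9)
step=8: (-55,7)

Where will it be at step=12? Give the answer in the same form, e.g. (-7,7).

The first coordinate changes by -6 each step, so at step 12 it is -7 + 12·(-6) = -79.
The second coordinate repeats the cycle [7, -3, 1, 9] with period 4; step 12 mod 4 = 0, giving 7.

(-79,7)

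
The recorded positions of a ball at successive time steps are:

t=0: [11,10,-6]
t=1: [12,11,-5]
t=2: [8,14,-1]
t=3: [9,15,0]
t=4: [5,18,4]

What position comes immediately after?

The moves between consecutive positions are [+1,+1,+1], [-4,+3,+4], [+1,+1,+1], [-4,+3,+4]; they repeat the 2-cycle [[+1,+1,+1], [-4,+3,+4]].
step 5: apply [+1,+1,+1] → [6,19,5]

[6,19,5]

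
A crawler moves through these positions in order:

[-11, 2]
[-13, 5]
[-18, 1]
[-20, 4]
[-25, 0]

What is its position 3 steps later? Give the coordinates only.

[-34, 2]

Differencing gives [-2, +3], [-5, -4], [-2, +3], [-5, -4]. This is the pattern [-2, +3], [-5, -4] repeated.
step 5: apply [-2, +3] → [-27, 3]
step 6: apply [-5, -4] → [-32, -1]
step 7: apply [-2, +3] → [-34, 2]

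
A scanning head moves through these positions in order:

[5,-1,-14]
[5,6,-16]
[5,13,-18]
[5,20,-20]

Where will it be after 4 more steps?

Each step adds [+0,+7,-2] to the position.
step 4: [5,20,-20] + [+0,+7,-2] → [5,27,-22]
step 5: [5,27,-22] + [+0,+7,-2] → [5,34,-24]
step 6: [5,34,-24] + [+0,+7,-2] → [5,41,-26]
step 7: [5,41,-26] + [+0,+7,-2] → [5,48,-28]

[5,48,-28]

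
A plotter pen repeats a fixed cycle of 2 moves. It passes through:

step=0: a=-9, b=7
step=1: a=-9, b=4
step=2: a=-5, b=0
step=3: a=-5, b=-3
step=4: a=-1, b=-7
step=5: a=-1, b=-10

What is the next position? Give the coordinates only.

Differencing gives (+0, -3), (+4, -4), (+0, -3), (+4, -4), (+0, -3). This is the pattern (+0, -3), (+4, -4) repeated.
step 6: apply (+4, -4) → a=3, b=-14

a=3, b=-14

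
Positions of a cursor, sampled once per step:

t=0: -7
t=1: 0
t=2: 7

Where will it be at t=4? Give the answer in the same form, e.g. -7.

21

Each step adds +7 to the position.
step 3: 7 + 7 → 14
step 4: 14 + 7 → 21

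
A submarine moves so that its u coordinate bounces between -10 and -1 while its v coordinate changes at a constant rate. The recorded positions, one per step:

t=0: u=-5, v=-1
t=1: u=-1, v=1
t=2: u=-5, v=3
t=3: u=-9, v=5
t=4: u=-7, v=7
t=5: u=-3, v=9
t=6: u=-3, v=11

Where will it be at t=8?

The u coordinate travels 4 per step and bounces off the walls at -10 and -1.
  step 7: -3 → -7
  step 8: -7 → -9
The v coordinate changes by +2 each step: at step 8 it is 15.

u=-9, v=15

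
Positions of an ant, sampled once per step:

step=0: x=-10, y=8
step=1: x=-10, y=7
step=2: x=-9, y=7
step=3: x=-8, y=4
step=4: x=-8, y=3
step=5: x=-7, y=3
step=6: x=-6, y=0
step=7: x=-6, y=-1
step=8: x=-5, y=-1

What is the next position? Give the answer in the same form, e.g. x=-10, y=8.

The moves between consecutive positions are (+0,-1), (+1,+0), (+1,-3), (+0,-1), (+1,+0), (+1,-3), (+0,-1), (+1,+0); they repeat the 3-cycle [(+0,-1), (+1,+0), (+1,-3)].
step 9: apply (+1,-3) → x=-4, y=-4

x=-4, y=-4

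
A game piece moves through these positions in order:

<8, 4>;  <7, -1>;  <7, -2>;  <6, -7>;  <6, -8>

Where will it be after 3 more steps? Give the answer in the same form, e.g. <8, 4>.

Differencing gives <-1, -5>, <+0, -1>, <-1, -5>, <+0, -1>. This is the pattern <-1, -5>, <+0, -1> repeated.
step 5: apply <-1, -5> → <5, -13>
step 6: apply <+0, -1> → <5, -14>
step 7: apply <-1, -5> → <4, -19>

<4, -19>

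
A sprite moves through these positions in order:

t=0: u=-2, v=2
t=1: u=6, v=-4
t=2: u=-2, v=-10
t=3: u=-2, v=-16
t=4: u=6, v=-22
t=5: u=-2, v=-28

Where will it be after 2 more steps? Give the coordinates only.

u=6, v=-40

The u coordinate repeats the cycle [-2, 6, -2] with period 3; step 7 mod 3 = 1, giving 6.
The v coordinate changes by -6 each step, so at step 7 it is 2 + 7·(-6) = -40.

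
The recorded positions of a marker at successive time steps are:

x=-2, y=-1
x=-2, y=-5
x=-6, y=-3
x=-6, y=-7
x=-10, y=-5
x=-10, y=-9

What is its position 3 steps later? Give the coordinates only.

x=-18, y=-9

Step-to-step displacements: (+0, -4), (-4, +2), (+0, -4), (-4, +2), (+0, -4) — a repeating cycle of length 2.
step 6: apply (-4, +2) → x=-14, y=-7
step 7: apply (+0, -4) → x=-14, y=-11
step 8: apply (-4, +2) → x=-18, y=-9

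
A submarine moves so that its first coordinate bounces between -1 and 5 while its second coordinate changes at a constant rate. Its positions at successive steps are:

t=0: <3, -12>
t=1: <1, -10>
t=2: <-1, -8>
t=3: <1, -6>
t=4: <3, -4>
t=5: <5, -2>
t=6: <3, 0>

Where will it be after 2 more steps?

<-1, 4>

The first coordinate reflects between -1 and 5, moving 2 per step.
  step 7: 3 → 1
  step 8: 1 → -1
The second coordinate changes by +2 each step: at step 8 it is 4.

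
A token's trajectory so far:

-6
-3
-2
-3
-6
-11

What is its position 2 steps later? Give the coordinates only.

-27

Successive displacements: +3, +1, -1, -3, -5 — each changes by -2.
step 6: -11 − 7 → -18
step 7: -18 − 9 → -27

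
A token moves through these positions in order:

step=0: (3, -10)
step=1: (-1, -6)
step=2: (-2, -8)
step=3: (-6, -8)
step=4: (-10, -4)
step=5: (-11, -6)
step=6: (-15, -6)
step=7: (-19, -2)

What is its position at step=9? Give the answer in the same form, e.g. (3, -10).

The moves between consecutive positions are (-4, +4), (-1, -2), (-4, +0), (-4, +4), (-1, -2), (-4, +0), (-4, +4); they repeat the 3-cycle [(-4, +4), (-1, -2), (-4, +0)].
step 8: apply (-1, -2) → (-20, -4)
step 9: apply (-4, +0) → (-24, -4)

(-24, -4)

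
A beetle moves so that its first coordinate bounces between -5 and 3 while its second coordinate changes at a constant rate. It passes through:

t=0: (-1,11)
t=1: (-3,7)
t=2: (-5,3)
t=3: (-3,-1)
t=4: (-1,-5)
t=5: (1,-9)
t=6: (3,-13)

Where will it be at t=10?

(-5,-29)

The first coordinate reflects between -5 and 3, moving 2 per step.
  step 7: 3 → 1
  step 8: 1 → -1
  step 9: -1 → -3
  step 10: -3 → -5
The second coordinate changes by -4 each step: at step 10 it is -29.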